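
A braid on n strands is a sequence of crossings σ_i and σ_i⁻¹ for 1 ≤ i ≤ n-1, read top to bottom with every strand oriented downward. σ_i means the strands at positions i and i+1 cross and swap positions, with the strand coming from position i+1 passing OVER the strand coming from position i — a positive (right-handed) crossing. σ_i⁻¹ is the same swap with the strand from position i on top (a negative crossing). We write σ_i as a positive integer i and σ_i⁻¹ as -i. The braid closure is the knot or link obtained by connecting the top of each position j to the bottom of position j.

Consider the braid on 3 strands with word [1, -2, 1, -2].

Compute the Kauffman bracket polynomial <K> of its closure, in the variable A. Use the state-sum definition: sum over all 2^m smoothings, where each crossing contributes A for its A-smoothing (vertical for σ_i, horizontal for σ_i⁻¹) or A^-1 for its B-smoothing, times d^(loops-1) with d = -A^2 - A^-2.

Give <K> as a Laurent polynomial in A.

A^8 - A^4 + 1 - A^-4 + A^-8

Derivation:
Braid: s1 s2^-1 s1 s2^-1 on 3 strands, 4 crossings.
Writhe w = (#positive) - (#negative) = 2 - 2 = 0.
Enumerate smoothing states for the bracket polynomial. There are 2^4 = 16 states.
Each crossing splits two ways (0=vertical, 1=horizontal). The state's weight is A^(#A-smoothings - #B-smoothings) * d^(loops - 1).
  state 0000: A-exp=+0, loops=3, term = A^0 * d^2
  state 0001: A-exp=+2, loops=2, term = A^2 * d^1
  state 0010: A-exp=-2, loops=2, term = A^-2 * d^1
  state 0011: A-exp=+0, loops=1, term = A^0 * d^0
  state 0100: A-exp=+2, loops=2, term = A^2 * d^1
  state 0101: A-exp=+4, loops=3, term = A^4 * d^2
  state 0110: A-exp=+0, loops=1, term = A^0 * d^0
  state 0111: A-exp=+2, loops=2, term = A^2 * d^1
  state 1000: A-exp=-2, loops=2, term = A^-2 * d^1
  state 1001: A-exp=+0, loops=1, term = A^0 * d^0
  state 1010: A-exp=-4, loops=3, term = A^-4 * d^2
  state 1011: A-exp=-2, loops=2, term = A^-2 * d^1
  state 1100: A-exp=+0, loops=1, term = A^0 * d^0
  state 1101: A-exp=+2, loops=2, term = A^2 * d^1
  state 1110: A-exp=-2, loops=2, term = A^-2 * d^1
  state 1111: A-exp=+0, loops=1, term = A^0 * d^0
Collect the terms by A-exponent (count of states per loop number):
Powers of d = -A^2 - A^-2: d^2 = A^4 + 2 + A^-4.
  A^4 * (d^2) = A^8 + 2*A^4 + 1
  A^2 * (4*d) = -4*A^4 - 4
  A^0 * (5 + d^2) = A^4 + 7 + A^-4
  A^-2 * (4*d) = -4 - 4*A^-4
  A^-4 * (d^2) = 1 + 2*A^-4 + A^-8
Summing the groups: <K> = A^8 - A^4 + 1 - A^-4 + A^-8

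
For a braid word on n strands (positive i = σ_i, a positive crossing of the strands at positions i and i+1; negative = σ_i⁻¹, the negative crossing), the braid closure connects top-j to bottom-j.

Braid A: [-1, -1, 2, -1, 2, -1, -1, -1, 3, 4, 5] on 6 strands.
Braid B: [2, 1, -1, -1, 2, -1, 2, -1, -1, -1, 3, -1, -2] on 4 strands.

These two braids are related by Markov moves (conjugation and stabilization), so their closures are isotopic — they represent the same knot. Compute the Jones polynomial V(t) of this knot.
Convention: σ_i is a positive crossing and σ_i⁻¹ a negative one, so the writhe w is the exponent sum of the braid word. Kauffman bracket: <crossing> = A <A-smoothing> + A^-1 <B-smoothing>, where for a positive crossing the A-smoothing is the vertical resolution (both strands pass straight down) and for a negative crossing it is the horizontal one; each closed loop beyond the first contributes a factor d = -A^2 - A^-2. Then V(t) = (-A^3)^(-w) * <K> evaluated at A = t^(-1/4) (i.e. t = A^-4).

Markov-equivalent braids have isotopic closures, hence identical knot invariants. Strip the Markov moves from each word to reach a common short braid β, then compute V(t) once on β.
Braid A: s1^-1 s1^-1 s2 s1^-1 s2 s1^-1 s1^-1 s1^-1 s3 s4 s5 on 6 strands reduces by inverse Markov moves (closure unchanged at each step):
  Destabilize: the word has the form β·s5 where s5 occurs only as the final letter (β ∈ B_5); drop it and the last strand → 5 strands.
  Destabilize: the word has the form β·s4 where s4 occurs only as the final letter (β ∈ B_4); drop it and the last strand → 4 strands.
  Destabilize: the word has the form β·s3 where s3 occurs only as the final letter (β ∈ B_3); drop it and the last strand → 3 strands.
Reduced to β = s1^-1 s1^-1 s2 s1^-1 s2 s1^-1 s1^-1 s1^-1 on 3 strands, 8 crossings.
Braid B: s2 s1 s1^-1 s1^-1 s2 s1^-1 s2 s1^-1 s1^-1 s1^-1 s3 s1^-1 s2^-1 on 4 strands reduces by inverse Markov moves (closure unchanged at each step):
  Deconjugate: the word is γ·β·γ⁻¹ with γ = s2 s1 (prefix) and γ⁻¹ = s1^-1 s2^-1 (suffix); strip both.
  Destabilize: the word has the form β·s3 where s3 occurs only as the final letter (β ∈ B_3); drop it and the last strand → 3 strands.
Reduced to β = s1^-1 s1^-1 s2 s1^-1 s2 s1^-1 s1^-1 s1^-1 on 3 strands, 8 crossings.
Both give the same β = s1^-1 s1^-1 s2 s1^-1 s2 s1^-1 s1^-1 s1^-1 on 3 strands, so one state sum suffices:
Braid: s1^-1 s1^-1 s2 s1^-1 s2 s1^-1 s1^-1 s1^-1 on 3 strands, 8 crossings.
Writhe w = (#positive) - (#negative) = 2 - 6 = -4.
Computing the Kauffman bracket via state sum. There are 2^8 = 256 states.
Smooth each crossing (0=||, 1=⌣⌢); contribution A^(Σ sign_k(1-2s_k)) * d^(L-1).
Tabulate the states by total A-exponent and number of loops L (A-exp: L × count):
  A^8: L=7 ×1
  A^6: L=6 ×8
  A^4: L=5 ×28
  A^2: L=4 ×55, L=6 ×1
  A^0: L=3 ×65, L=5 ×5
  A^-2: L=2 ×46, L=4 ×10
  A^-4: L=1 ×17, L=3 ×11
  A^-6: L=2 ×8
  A^-8: L=3 ×1
Each group contributes A^e * Σ count * d^(L-1):
Powers of d = -A^2 - A^-2: d^2 = A^4 + 2 + A^-4; d^3 = -A^6 - 3*A^2 - 3*A^-2 - A^-6; d^4 = A^8 + 4*A^4 + 6 + 4*A^-4 + A^-8; d^5 = -A^10 - 5*A^6 - 10*A^2 - 10*A^-2 - 5*A^-6 - A^-10; d^6 = A^12 + 6*A^8 + 15*A^4 + 20 + 15*A^-4 + 6*A^-8 + A^-12.
  A^8 * (d^6) = A^20 + 6*A^16 + 15*A^12 + 20*A^8 + 15*A^4 + 6 + A^-4
  A^6 * (8*d^5) = -8*A^16 - 40*A^12 - 80*A^8 - 80*A^4 - 40 - 8*A^-4
  A^4 * (28*d^4) = 28*A^12 + 112*A^8 + 168*A^4 + 112 + 28*A^-4
  A^2 * (55*d^3 + d^5) = -A^12 - 60*A^8 - 175*A^4 - 175 - 60*A^-4 - A^-8
  A^0 * (65*d^2 + 5*d^4) = 5*A^8 + 85*A^4 + 160 + 85*A^-4 + 5*A^-8
  A^-2 * (46*d + 10*d^3) = -10*A^4 - 76 - 76*A^-4 - 10*A^-8
  A^-4 * (17 + 11*d^2) = 11 + 39*A^-4 + 11*A^-8
  A^-6 * (8*d) = -8*A^-4 - 8*A^-8
  A^-8 * (d^2) = A^-4 + 2*A^-8 + A^-12
Summing the groups: <K> = A^20 - 2*A^16 + 2*A^12 - 3*A^8 + 3*A^4 - 2 + 2*A^-4 - A^-8 + A^-12
Normalise by the writhe: (-A^3)^(-w) = (-A^3)^(4) = A^12, so f(A) = A^12 * <K> = A^32 - 2*A^28 + 2*A^24 - 3*A^20 + 3*A^16 - 2*A^12 + 2*A^8 - A^4 + 1.
Substitute A = t^(-1/4), i.e. A^e → t^(-e/4): V(t) = 1 - t^-1 + 2*t^-2 - 2*t^-3 + 3*t^-4 - 3*t^-5 + 2*t^-6 - 2*t^-7 + t^-8

Answer: 1 - t^-1 + 2*t^-2 - 2*t^-3 + 3*t^-4 - 3*t^-5 + 2*t^-6 - 2*t^-7 + t^-8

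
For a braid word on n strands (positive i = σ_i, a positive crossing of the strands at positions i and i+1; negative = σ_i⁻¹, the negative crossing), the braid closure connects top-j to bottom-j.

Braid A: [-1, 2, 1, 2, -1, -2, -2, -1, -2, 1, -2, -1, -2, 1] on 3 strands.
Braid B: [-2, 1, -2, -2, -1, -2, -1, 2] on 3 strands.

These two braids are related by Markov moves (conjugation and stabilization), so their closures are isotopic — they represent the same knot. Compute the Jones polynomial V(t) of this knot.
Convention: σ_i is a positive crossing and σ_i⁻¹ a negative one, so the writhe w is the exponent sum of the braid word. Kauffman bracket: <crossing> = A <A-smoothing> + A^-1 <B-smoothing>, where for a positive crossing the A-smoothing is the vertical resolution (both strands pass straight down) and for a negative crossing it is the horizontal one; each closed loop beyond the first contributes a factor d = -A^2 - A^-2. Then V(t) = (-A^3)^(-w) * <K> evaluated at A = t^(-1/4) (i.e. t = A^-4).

t^-1 + t^-3 - t^-4

Derivation:
Markov-equivalent braids have isotopic closures, hence identical knot invariants. Strip the Markov moves from each word to reach a common short braid β, then compute V(t) once on β.
Braid A: s1^-1 s2 s1 s2 s1^-1 s2^-1 s2^-1 s1^-1 s2^-1 s1 s2^-1 s1^-1 s2^-1 s1 on 3 strands reduces by inverse Markov moves (closure unchanged at each step):
  Deconjugate: the word is γ·β·γ⁻¹ with γ = s1^-1 s2 (prefix) and γ⁻¹ = s2^-1 s1 (suffix); strip both.
  Deconjugate: the word is γ·β·γ⁻¹ with γ = s1 (prefix) and γ⁻¹ = s1^-1 (suffix); strip both.
  Deconjugate: the word is γ·β·γ⁻¹ with γ = s2 s1^-1 (prefix) and γ⁻¹ = s1 s2^-1 (suffix); strip both.
Reduced to β = s2^-1 s2^-1 s1^-1 s2^-1 on 3 strands, 4 crossings.
Braid B: s2^-1 s1 s2^-1 s2^-1 s1^-1 s2^-1 s1^-1 s2 on 3 strands reduces by inverse Markov moves (closure unchanged at each step):
  Deconjugate: the word is γ·β·γ⁻¹ with γ = s2^-1 (prefix) and γ⁻¹ = s2 (suffix); strip both.
  Deconjugate: the word is γ·β·γ⁻¹ with γ = s1 (prefix) and γ⁻¹ = s1^-1 (suffix); strip both.
Reduced to β = s2^-1 s2^-1 s1^-1 s2^-1 on 3 strands, 4 crossings.
Both give the same β = s2^-1 s2^-1 s1^-1 s2^-1 on 3 strands, so one state sum suffices:
Braid: s2^-1 s2^-1 s1^-1 s2^-1 on 3 strands, 4 crossings.
Writhe w = (#positive) - (#negative) = 0 - 4 = -4.
Computing the Kauffman bracket via state sum. There are 2^4 = 16 states.
Each crossing splits two ways (0=vertical, 1=horizontal). The state's weight is A^(#A-smoothings - #B-smoothings) * d^(loops - 1).
  state 0000: A-exp=-4, loops=3, term = A^-4 * d^2
  state 0001: A-exp=-2, loops=2, term = A^-2 * d^1
  state 0010: A-exp=-2, loops=2, term = A^-2 * d^1
  state 0011: A-exp=+0, loops=1, term = A^0 * d^0
  state 0100: A-exp=-2, loops=2, term = A^-2 * d^1
  state 0101: A-exp=+0, loops=3, term = A^0 * d^2
  state 0110: A-exp=+0, loops=1, term = A^0 * d^0
  state 0111: A-exp=+2, loops=2, term = A^2 * d^1
  state 1000: A-exp=-2, loops=2, term = A^-2 * d^1
  state 1001: A-exp=+0, loops=3, term = A^0 * d^2
  state 1010: A-exp=+0, loops=1, term = A^0 * d^0
  state 1011: A-exp=+2, loops=2, term = A^2 * d^1
  state 1100: A-exp=+0, loops=3, term = A^0 * d^2
  state 1101: A-exp=+2, loops=4, term = A^2 * d^3
  state 1110: A-exp=+2, loops=2, term = A^2 * d^1
  state 1111: A-exp=+4, loops=3, term = A^4 * d^2
Collect the terms by A-exponent (count of states per loop number):
Powers of d = -A^2 - A^-2: d^2 = A^4 + 2 + A^-4; d^3 = -A^6 - 3*A^2 - 3*A^-2 - A^-6.
  A^4 * (d^2) = A^8 + 2*A^4 + 1
  A^2 * (3*d + d^3) = -A^8 - 6*A^4 - 6 - A^-4
  A^0 * (3 + 3*d^2) = 3*A^4 + 9 + 3*A^-4
  A^-2 * (4*d) = -4 - 4*A^-4
  A^-4 * (d^2) = 1 + 2*A^-4 + A^-8
Summing the groups: <K> = -A^4 + 1 + A^-8
Normalise by the writhe: (-A^3)^(-w) = (-A^3)^(4) = A^12, so f(A) = A^12 * <K> = -A^16 + A^12 + A^4.
Substitute A = t^(-1/4), i.e. A^e → t^(-e/4): V(t) = t^-1 + t^-3 - t^-4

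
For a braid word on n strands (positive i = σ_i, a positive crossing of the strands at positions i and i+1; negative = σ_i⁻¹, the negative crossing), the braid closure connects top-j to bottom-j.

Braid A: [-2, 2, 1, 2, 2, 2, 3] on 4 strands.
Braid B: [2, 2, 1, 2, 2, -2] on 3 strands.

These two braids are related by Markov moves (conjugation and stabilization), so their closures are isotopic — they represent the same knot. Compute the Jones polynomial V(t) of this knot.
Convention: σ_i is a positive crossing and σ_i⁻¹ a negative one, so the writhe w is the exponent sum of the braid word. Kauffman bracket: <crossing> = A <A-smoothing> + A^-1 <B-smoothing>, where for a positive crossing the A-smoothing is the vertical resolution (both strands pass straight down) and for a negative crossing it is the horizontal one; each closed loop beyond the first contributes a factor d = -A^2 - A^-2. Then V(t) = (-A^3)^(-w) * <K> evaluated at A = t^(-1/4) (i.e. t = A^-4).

-t^4 + t^3 + t

Derivation:
Markov-equivalent braids have isotopic closures, hence identical knot invariants. Strip the Markov moves from each word to reach a common short braid β, then compute V(t) once on β.
Braid A: s2^-1 s2 s1 s2 s2 s2 s3 on 4 strands reduces by inverse Markov moves (closure unchanged at each step):
  Destabilize: the word has the form β·s3 where s3 occurs only as the final letter (β ∈ B_3); drop it and the last strand → 3 strands.
  Deconjugate: the word is γ·β·γ⁻¹ with γ = s2^-1 (prefix) and γ⁻¹ = s2 (suffix); strip both.
Reduced to β = s2 s1 s2 s2 on 3 strands, 4 crossings.
Braid B: s2 s2 s1 s2 s2 s2^-1 on 3 strands reduces by inverse Markov moves (closure unchanged at each step):
  Deconjugate: the word is γ·β·γ⁻¹ with γ = s2 (prefix) and γ⁻¹ = s2^-1 (suffix); strip both.
Reduced to β = s2 s1 s2 s2 on 3 strands, 4 crossings.
Both give the same β = s2 s1 s2 s2 on 3 strands, so one state sum suffices:
Braid: s2 s1 s2 s2 on 3 strands, 4 crossings.
Writhe w = (#positive) - (#negative) = 4 - 0 = 4.
Enumerate smoothing states for the bracket polynomial. There are 2^4 = 16 states.
Smooth each crossing (0=||, 1=⌣⌢); contribution A^(Σ sign_k(1-2s_k)) * d^(L-1).
  state 0000: A-exp=+4, loops=3, term = A^4 * d^2
  state 0001: A-exp=+2, loops=2, term = A^2 * d^1
  state 0010: A-exp=+2, loops=2, term = A^2 * d^1
  state 0011: A-exp=+0, loops=3, term = A^0 * d^2
  state 0100: A-exp=+2, loops=2, term = A^2 * d^1
  state 0101: A-exp=+0, loops=1, term = A^0 * d^0
  state 0110: A-exp=+0, loops=1, term = A^0 * d^0
  state 0111: A-exp=-2, loops=2, term = A^-2 * d^1
  state 1000: A-exp=+2, loops=2, term = A^2 * d^1
  state 1001: A-exp=+0, loops=3, term = A^0 * d^2
  state 1010: A-exp=+0, loops=3, term = A^0 * d^2
  state 1011: A-exp=-2, loops=4, term = A^-2 * d^3
  state 1100: A-exp=+0, loops=1, term = A^0 * d^0
  state 1101: A-exp=-2, loops=2, term = A^-2 * d^1
  state 1110: A-exp=-2, loops=2, term = A^-2 * d^1
  state 1111: A-exp=-4, loops=3, term = A^-4 * d^2
Collect the terms by A-exponent (count of states per loop number):
Powers of d = -A^2 - A^-2: d^2 = A^4 + 2 + A^-4; d^3 = -A^6 - 3*A^2 - 3*A^-2 - A^-6.
  A^4 * (d^2) = A^8 + 2*A^4 + 1
  A^2 * (4*d) = -4*A^4 - 4
  A^0 * (3 + 3*d^2) = 3*A^4 + 9 + 3*A^-4
  A^-2 * (3*d + d^3) = -A^4 - 6 - 6*A^-4 - A^-8
  A^-4 * (d^2) = 1 + 2*A^-4 + A^-8
Summing the groups: <K> = A^8 + 1 - A^-4
Normalise by the writhe: (-A^3)^(-w) = (-A^3)^(-4) = A^-12, so f(A) = A^-12 * <K> = A^-4 + A^-12 - A^-16.
Substitute A = t^(-1/4), i.e. A^e → t^(-e/4): V(t) = -t^4 + t^3 + t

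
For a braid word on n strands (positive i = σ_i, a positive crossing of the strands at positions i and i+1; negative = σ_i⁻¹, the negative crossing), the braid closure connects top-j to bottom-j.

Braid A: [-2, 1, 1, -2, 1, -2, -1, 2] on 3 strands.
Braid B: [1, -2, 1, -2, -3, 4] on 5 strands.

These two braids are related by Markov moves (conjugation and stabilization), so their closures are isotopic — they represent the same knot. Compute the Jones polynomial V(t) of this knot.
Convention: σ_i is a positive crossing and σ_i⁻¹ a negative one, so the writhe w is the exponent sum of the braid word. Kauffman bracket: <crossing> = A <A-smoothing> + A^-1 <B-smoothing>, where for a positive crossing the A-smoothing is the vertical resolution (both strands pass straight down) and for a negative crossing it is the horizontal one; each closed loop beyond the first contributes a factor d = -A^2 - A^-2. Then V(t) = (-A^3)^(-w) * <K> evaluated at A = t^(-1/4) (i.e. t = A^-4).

Markov-equivalent braids have isotopic closures, hence identical knot invariants. Strip the Markov moves from each word to reach a common short braid β, then compute V(t) once on β.
Braid A: s2^-1 s1 s1 s2^-1 s1 s2^-1 s1^-1 s2 on 3 strands reduces by inverse Markov moves (closure unchanged at each step):
  Deconjugate: the word is γ·β·γ⁻¹ with γ = s2^-1 (prefix) and γ⁻¹ = s2 (suffix); strip both.
  Deconjugate: the word is γ·β·γ⁻¹ with γ = s1 (prefix) and γ⁻¹ = s1^-1 (suffix); strip both.
Reduced to β = s1 s2^-1 s1 s2^-1 on 3 strands, 4 crossings.
Braid B: s1 s2^-1 s1 s2^-1 s3^-1 s4 on 5 strands reduces by inverse Markov moves (closure unchanged at each step):
  Destabilize: the word has the form β·s4 where s4 occurs only as the final letter (β ∈ B_4); drop it and the last strand → 4 strands.
  Destabilize: the word has the form β·s3^-1 where s3^-1 occurs only as the final letter (β ∈ B_3); drop it and the last strand → 3 strands.
Reduced to β = s1 s2^-1 s1 s2^-1 on 3 strands, 4 crossings.
Both give the same β = s1 s2^-1 s1 s2^-1 on 3 strands, so one state sum suffices:
Braid: s1 s2^-1 s1 s2^-1 on 3 strands, 4 crossings.
Writhe w = (#positive) - (#negative) = 2 - 2 = 0.
Enumerate smoothing states for the bracket polynomial. There are 2^4 = 16 states.
Each crossing splits two ways (0=vertical, 1=horizontal). The state's weight is A^(#A-smoothings - #B-smoothings) * d^(loops - 1).
  state 0000: A-exp=+0, loops=3, term = A^0 * d^2
  state 0001: A-exp=+2, loops=2, term = A^2 * d^1
  state 0010: A-exp=-2, loops=2, term = A^-2 * d^1
  state 0011: A-exp=+0, loops=1, term = A^0 * d^0
  state 0100: A-exp=+2, loops=2, term = A^2 * d^1
  state 0101: A-exp=+4, loops=3, term = A^4 * d^2
  state 0110: A-exp=+0, loops=1, term = A^0 * d^0
  state 0111: A-exp=+2, loops=2, term = A^2 * d^1
  state 1000: A-exp=-2, loops=2, term = A^-2 * d^1
  state 1001: A-exp=+0, loops=1, term = A^0 * d^0
  state 1010: A-exp=-4, loops=3, term = A^-4 * d^2
  state 1011: A-exp=-2, loops=2, term = A^-2 * d^1
  state 1100: A-exp=+0, loops=1, term = A^0 * d^0
  state 1101: A-exp=+2, loops=2, term = A^2 * d^1
  state 1110: A-exp=-2, loops=2, term = A^-2 * d^1
  state 1111: A-exp=+0, loops=1, term = A^0 * d^0
Collect the terms by A-exponent (count of states per loop number):
Powers of d = -A^2 - A^-2: d^2 = A^4 + 2 + A^-4.
  A^4 * (d^2) = A^8 + 2*A^4 + 1
  A^2 * (4*d) = -4*A^4 - 4
  A^0 * (5 + d^2) = A^4 + 7 + A^-4
  A^-2 * (4*d) = -4 - 4*A^-4
  A^-4 * (d^2) = 1 + 2*A^-4 + A^-8
Summing the groups: <K> = A^8 - A^4 + 1 - A^-4 + A^-8
Normalise by the writhe: (-A^3)^(-w) = (-A^3)^(0) = 1, so f(A) = 1 * <K> = A^8 - A^4 + 1 - A^-4 + A^-8.
Substitute A = t^(-1/4), i.e. A^e → t^(-e/4): V(t) = t^2 - t + 1 - t^-1 + t^-2

Answer: t^2 - t + 1 - t^-1 + t^-2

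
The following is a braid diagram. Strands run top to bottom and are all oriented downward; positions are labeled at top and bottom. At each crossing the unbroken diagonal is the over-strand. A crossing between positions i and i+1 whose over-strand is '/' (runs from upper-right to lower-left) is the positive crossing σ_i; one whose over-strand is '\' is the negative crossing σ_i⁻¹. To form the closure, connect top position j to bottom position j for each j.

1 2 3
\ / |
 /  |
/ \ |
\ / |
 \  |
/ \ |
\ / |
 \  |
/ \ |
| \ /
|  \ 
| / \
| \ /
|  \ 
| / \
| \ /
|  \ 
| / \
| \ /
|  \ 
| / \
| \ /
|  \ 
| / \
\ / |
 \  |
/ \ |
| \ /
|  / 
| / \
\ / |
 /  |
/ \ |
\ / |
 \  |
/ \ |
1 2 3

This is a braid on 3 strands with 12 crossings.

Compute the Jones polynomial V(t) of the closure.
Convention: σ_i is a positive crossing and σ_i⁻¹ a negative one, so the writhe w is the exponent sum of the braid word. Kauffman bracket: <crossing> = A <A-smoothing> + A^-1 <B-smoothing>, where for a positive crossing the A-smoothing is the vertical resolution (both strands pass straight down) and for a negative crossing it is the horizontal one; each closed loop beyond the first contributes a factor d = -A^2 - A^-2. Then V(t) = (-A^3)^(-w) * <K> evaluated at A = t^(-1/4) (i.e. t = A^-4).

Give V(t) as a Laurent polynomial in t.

Reading the diagram top to bottom ('/'-over between positions i,i+1 = s_i, '\'-over = s_i^-1): braid word = s1 s1^-1 s1^-1 s2^-1 s2^-1 s2^-1 s2^-1 s2^-1 s1^-1 s2 s1 s1^-1.
The presented braid s1 s1^-1 s1^-1 s2^-1 s2^-1 s2^-1 s2^-1 s2^-1 s1^-1 s2 s1 s1^-1 on 3 strands reduces by inverse Markov moves (closure unchanged at each step):
  Deconjugate: the word is γ·β·γ⁻¹ with γ = s1 s1^-1 (prefix) and γ⁻¹ = s1 s1^-1 (suffix); strip both.
Reduced to β = s1^-1 s2^-1 s2^-1 s2^-1 s2^-1 s2^-1 s1^-1 s2 on 3 strands, 8 crossings.
Compute on β:
Braid: s1^-1 s2^-1 s2^-1 s2^-1 s2^-1 s2^-1 s1^-1 s2 on 3 strands, 8 crossings.
Writhe w = (#positive) - (#negative) = 1 - 7 = -6.
Computing the Kauffman bracket via state sum. There are 2^8 = 256 states.
Smooth each crossing (0=||, 1=⌣⌢); contribution A^(Σ sign_k(1-2s_k)) * d^(L-1).
Tabulate the states by total A-exponent and number of loops L (A-exp: L × count):
  A^8: L=6 ×1
  A^6: L=5 ×8
  A^4: L=4 ×25, L=6 ×3
  A^2: L=3 ×40, L=5 ×15, L=7 ×1
  A^0: L=2 ×35, L=4 ×30, L=6 ×5
  A^-2: L=1 ×15, L=3 ×31, L=5 ×10
  A^-4: L=2 ×18, L=4 ×10
  A^-6: L=1 ×2, L=3 ×6
  A^-8: L=2 ×1
Each group contributes A^e * Σ count * d^(L-1):
Powers of d = -A^2 - A^-2: d^2 = A^4 + 2 + A^-4; d^3 = -A^6 - 3*A^2 - 3*A^-2 - A^-6; d^4 = A^8 + 4*A^4 + 6 + 4*A^-4 + A^-8; d^5 = -A^10 - 5*A^6 - 10*A^2 - 10*A^-2 - 5*A^-6 - A^-10; d^6 = A^12 + 6*A^8 + 15*A^4 + 20 + 15*A^-4 + 6*A^-8 + A^-12.
  A^8 * (d^5) = -A^18 - 5*A^14 - 10*A^10 - 10*A^6 - 5*A^2 - A^-2
  A^6 * (8*d^4) = 8*A^14 + 32*A^10 + 48*A^6 + 32*A^2 + 8*A^-2
  A^4 * (25*d^3 + 3*d^5) = -3*A^14 - 40*A^10 - 105*A^6 - 105*A^2 - 40*A^-2 - 3*A^-6
  A^2 * (40*d^2 + 15*d^4 + d^6) = A^14 + 21*A^10 + 115*A^6 + 190*A^2 + 115*A^-2 + 21*A^-6 + A^-10
  A^0 * (35*d + 30*d^3 + 5*d^5) = -5*A^10 - 55*A^6 - 175*A^2 - 175*A^-2 - 55*A^-6 - 5*A^-10
  A^-2 * (15 + 31*d^2 + 10*d^4) = 10*A^6 + 71*A^2 + 137*A^-2 + 71*A^-6 + 10*A^-10
  A^-4 * (18*d + 10*d^3) = -10*A^2 - 48*A^-2 - 48*A^-6 - 10*A^-10
  A^-6 * (2 + 6*d^2) = 6*A^-2 + 14*A^-6 + 6*A^-10
  A^-8 * (d) = -A^-6 - A^-10
Summing the groups: <K> = -A^18 + A^14 - 2*A^10 + 3*A^6 - 2*A^2 + 2*A^-2 - A^-6 + A^-10
Normalise by the writhe: (-A^3)^(-w) = (-A^3)^(6) = A^18, so f(A) = A^18 * <K> = -A^36 + A^32 - 2*A^28 + 3*A^24 - 2*A^20 + 2*A^16 - A^12 + A^8.
Substitute A = t^(-1/4), i.e. A^e → t^(-e/4): V(t) = t^-2 - t^-3 + 2*t^-4 - 2*t^-5 + 3*t^-6 - 2*t^-7 + t^-8 - t^-9

Answer: t^-2 - t^-3 + 2*t^-4 - 2*t^-5 + 3*t^-6 - 2*t^-7 + t^-8 - t^-9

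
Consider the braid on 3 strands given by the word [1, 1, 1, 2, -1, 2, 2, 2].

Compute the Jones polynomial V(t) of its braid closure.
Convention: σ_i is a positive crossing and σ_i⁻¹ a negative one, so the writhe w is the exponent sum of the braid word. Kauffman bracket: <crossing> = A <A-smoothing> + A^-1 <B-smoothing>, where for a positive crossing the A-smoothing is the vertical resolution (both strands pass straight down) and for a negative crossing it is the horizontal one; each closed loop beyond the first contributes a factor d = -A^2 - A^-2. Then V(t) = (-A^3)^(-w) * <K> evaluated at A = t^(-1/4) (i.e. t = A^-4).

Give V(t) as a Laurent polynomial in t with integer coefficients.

-t^9 + 2*t^8 - 3*t^7 + 3*t^6 - 3*t^5 + 3*t^4 - t^3 + t^2

Derivation:
Braid: s1 s1 s1 s2 s1^-1 s2 s2 s2 on 3 strands, 8 crossings.
Writhe w = (#positive) - (#negative) = 7 - 1 = 6.
Enumerate smoothing states for the bracket polynomial. There are 2^8 = 256 states.
Smooth each crossing (0=||, 1=⌣⌢); contribution A^(Σ sign_k(1-2s_k)) * d^(L-1).
Tabulate the states by total A-exponent and number of loops L (A-exp: L × count):
  A^8: L=2 ×1
  A^6: L=1 ×4, L=3 ×4
  A^4: L=2 ×25, L=4 ×3
  A^2: L=1 ×21, L=3 ×34, L=5 ×1
  A^0: L=2 ×48, L=4 ×22
  A^-2: L=3 ×49, L=5 ×7
  A^-4: L=4 ×27, L=6 ×1
  A^-6: L=5 ×8
  A^-8: L=6 ×1
Each group contributes A^e * Σ count * d^(L-1):
Powers of d = -A^2 - A^-2: d^2 = A^4 + 2 + A^-4; d^3 = -A^6 - 3*A^2 - 3*A^-2 - A^-6; d^4 = A^8 + 4*A^4 + 6 + 4*A^-4 + A^-8; d^5 = -A^10 - 5*A^6 - 10*A^2 - 10*A^-2 - 5*A^-6 - A^-10.
  A^8 * (d) = -A^10 - A^6
  A^6 * (4 + 4*d^2) = 4*A^10 + 12*A^6 + 4*A^2
  A^4 * (25*d + 3*d^3) = -3*A^10 - 34*A^6 - 34*A^2 - 3*A^-2
  A^2 * (21 + 34*d^2 + d^4) = A^10 + 38*A^6 + 95*A^2 + 38*A^-2 + A^-6
  A^0 * (48*d + 22*d^3) = -22*A^6 - 114*A^2 - 114*A^-2 - 22*A^-6
  A^-2 * (49*d^2 + 7*d^4) = 7*A^6 + 77*A^2 + 140*A^-2 + 77*A^-6 + 7*A^-10
  A^-4 * (27*d^3 + d^5) = -A^6 - 32*A^2 - 91*A^-2 - 91*A^-6 - 32*A^-10 - A^-14
  A^-6 * (8*d^4) = 8*A^2 + 32*A^-2 + 48*A^-6 + 32*A^-10 + 8*A^-14
  A^-8 * (d^5) = -A^2 - 5*A^-2 - 10*A^-6 - 10*A^-10 - 5*A^-14 - A^-18
Summing the groups: <K> = A^10 - A^6 + 3*A^2 - 3*A^-2 + 3*A^-6 - 3*A^-10 + 2*A^-14 - A^-18
Normalise by the writhe: (-A^3)^(-w) = (-A^3)^(-6) = A^-18, so f(A) = A^-18 * <K> = A^-8 - A^-12 + 3*A^-16 - 3*A^-20 + 3*A^-24 - 3*A^-28 + 2*A^-32 - A^-36.
Substitute A = t^(-1/4), i.e. A^e → t^(-e/4): V(t) = -t^9 + 2*t^8 - 3*t^7 + 3*t^6 - 3*t^5 + 3*t^4 - t^3 + t^2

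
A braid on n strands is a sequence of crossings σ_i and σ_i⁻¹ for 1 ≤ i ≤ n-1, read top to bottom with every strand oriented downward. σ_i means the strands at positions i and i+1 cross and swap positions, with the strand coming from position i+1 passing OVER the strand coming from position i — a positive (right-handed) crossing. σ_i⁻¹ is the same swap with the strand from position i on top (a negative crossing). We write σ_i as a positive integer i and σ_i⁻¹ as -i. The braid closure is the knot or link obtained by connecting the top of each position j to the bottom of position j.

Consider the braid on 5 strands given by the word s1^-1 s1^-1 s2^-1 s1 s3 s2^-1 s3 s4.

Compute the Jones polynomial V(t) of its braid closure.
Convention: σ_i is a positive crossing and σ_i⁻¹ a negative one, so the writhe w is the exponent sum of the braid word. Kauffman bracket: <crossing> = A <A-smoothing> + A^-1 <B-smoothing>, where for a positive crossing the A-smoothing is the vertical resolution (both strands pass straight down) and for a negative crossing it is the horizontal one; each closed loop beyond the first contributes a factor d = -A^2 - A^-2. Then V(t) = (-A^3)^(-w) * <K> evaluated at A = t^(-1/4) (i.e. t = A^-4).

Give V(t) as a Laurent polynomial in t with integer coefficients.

t^2 - t + 2 - 2*t^-1 + t^-2 - t^-3 + t^-4

Derivation:
The presented braid s1^-1 s1^-1 s2^-1 s1 s3 s2^-1 s3 s4 on 5 strands reduces by inverse Markov moves (closure unchanged at each step):
  Destabilize: the word has the form β·s4 where s4 occurs only as the final letter (β ∈ B_4); drop it and the last strand → 4 strands.
Reduced to β = s1^-1 s1^-1 s2^-1 s1 s3 s2^-1 s3 on 4 strands, 7 crossings.
Compute on β:
Braid: s1^-1 s1^-1 s2^-1 s1 s3 s2^-1 s3 on 4 strands, 7 crossings.
Writhe w = (#positive) - (#negative) = 3 - 4 = -1.
Computing the Kauffman bracket via state sum. There are 2^7 = 128 states.
Each crossing splits two ways (0=vertical, 1=horizontal). The state's weight is A^(#A-smoothings - #B-smoothings) * d^(loops - 1).
Tabulate the states by total A-exponent and number of loops L (A-exp: L × count):
  A^7: L=4 ×1
  A^5: L=3 ×7
  A^3: L=2 ×17, L=4 ×4
  A^1: L=1 ×14, L=3 ×20, L=5 ×1
  A^-1: L=2 ×27, L=4 ×8
  A^-3: L=1 ×5, L=3 ×15, L=5 ×1
  A^-5: L=2 ×4, L=4 ×3
  A^-7: L=3 ×1
Each group contributes A^e * Σ count * d^(L-1):
Powers of d = -A^2 - A^-2: d^2 = A^4 + 2 + A^-4; d^3 = -A^6 - 3*A^2 - 3*A^-2 - A^-6; d^4 = A^8 + 4*A^4 + 6 + 4*A^-4 + A^-8.
  A^7 * (d^3) = -A^13 - 3*A^9 - 3*A^5 - A
  A^5 * (7*d^2) = 7*A^9 + 14*A^5 + 7*A
  A^3 * (17*d + 4*d^3) = -4*A^9 - 29*A^5 - 29*A - 4*A^-3
  A^1 * (14 + 20*d^2 + d^4) = A^9 + 24*A^5 + 60*A + 24*A^-3 + A^-7
  A^-1 * (27*d + 8*d^3) = -8*A^5 - 51*A - 51*A^-3 - 8*A^-7
  A^-3 * (5 + 15*d^2 + d^4) = A^5 + 19*A + 41*A^-3 + 19*A^-7 + A^-11
  A^-5 * (4*d + 3*d^3) = -3*A - 13*A^-3 - 13*A^-7 - 3*A^-11
  A^-7 * (d^2) = A^-3 + 2*A^-7 + A^-11
Summing the groups: <K> = -A^13 + A^9 - A^5 + 2*A - 2*A^-3 + A^-7 - A^-11
Normalise by the writhe: (-A^3)^(-w) = (-A^3)^(1) = -A^3, so f(A) = -A^3 * <K> = A^16 - A^12 + A^8 - 2*A^4 + 2 - A^-4 + A^-8.
Substitute A = t^(-1/4), i.e. A^e → t^(-e/4): V(t) = t^2 - t + 2 - 2*t^-1 + t^-2 - t^-3 + t^-4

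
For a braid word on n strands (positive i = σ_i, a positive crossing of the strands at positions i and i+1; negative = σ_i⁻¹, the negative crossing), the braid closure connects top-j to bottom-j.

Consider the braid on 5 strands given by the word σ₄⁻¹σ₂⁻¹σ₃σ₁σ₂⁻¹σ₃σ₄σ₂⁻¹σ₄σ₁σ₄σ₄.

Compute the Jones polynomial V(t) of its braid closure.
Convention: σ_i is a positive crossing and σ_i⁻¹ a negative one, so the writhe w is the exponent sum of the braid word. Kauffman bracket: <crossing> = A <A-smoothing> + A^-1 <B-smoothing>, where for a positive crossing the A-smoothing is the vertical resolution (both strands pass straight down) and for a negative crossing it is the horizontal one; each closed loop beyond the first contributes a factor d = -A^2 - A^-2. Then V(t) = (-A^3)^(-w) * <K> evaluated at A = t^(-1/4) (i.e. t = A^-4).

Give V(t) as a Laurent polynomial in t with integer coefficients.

-t^8 + 3*t^7 - 5*t^6 + 8*t^5 - 10*t^4 + 10*t^3 - 10*t^2 + 8*t - 4 + 3*t^-1 - t^-2

Derivation:
The presented braid s4^-1 s2^-1 s3 s1 s2^-1 s3 s4 s2^-1 s4 s1 s4 s4 on 5 strands reduces by inverse Markov moves (closure unchanged at each step):
  Deconjugate: the word is γ·β·γ⁻¹ with γ = s4^-1 (prefix) and γ⁻¹ = s4 (suffix); strip both.
Reduced to β = s2^-1 s3 s1 s2^-1 s3 s4 s2^-1 s4 s1 s4 on 5 strands, 10 crossings.
Compute on β:
Braid: s2^-1 s3 s1 s2^-1 s3 s4 s2^-1 s4 s1 s4 on 5 strands, 10 crossings.
Writhe w = (#positive) - (#negative) = 7 - 3 = 4.
Computing the Kauffman bracket via state sum. There are 2^10 = 1024 states.
For each crossing: s=0 is the vertical smoothing, s=1 horizontal. Crossing k contributes A^(sign_k * (1 - 2*s_k)); loop factor d = -A^2 - A^-2.
Tabulate the states by total A-exponent and number of loops L (A-exp: L × count):
  A^10: L=6 ×1
  A^8: L=5 ×10
  A^6: L=4 ×42, L=6 ×3
  A^4: L=3 ×95, L=5 ×24, L=7 ×1
  A^2: L=2 ×117, L=4 ×86, L=6 ×7
  A^0: L=1 ×63, L=3 ×157, L=5 ×32
  A^-2: L=2 ×120, L=4 ×87, L=6 ×3
  A^-4: L=3 ×99, L=5 ×21
  A^-6: L=4 ×43, L=6 ×2
  A^-8: L=5 ×10
  A^-10: L=6 ×1
Each group contributes A^e * Σ count * d^(L-1):
Powers of d = -A^2 - A^-2: d^2 = A^4 + 2 + A^-4; d^3 = -A^6 - 3*A^2 - 3*A^-2 - A^-6; d^4 = A^8 + 4*A^4 + 6 + 4*A^-4 + A^-8; d^5 = -A^10 - 5*A^6 - 10*A^2 - 10*A^-2 - 5*A^-6 - A^-10; d^6 = A^12 + 6*A^8 + 15*A^4 + 20 + 15*A^-4 + 6*A^-8 + A^-12.
  A^10 * (d^5) = -A^20 - 5*A^16 - 10*A^12 - 10*A^8 - 5*A^4 - 1
  A^8 * (10*d^4) = 10*A^16 + 40*A^12 + 60*A^8 + 40*A^4 + 10
  A^6 * (42*d^3 + 3*d^5) = -3*A^16 - 57*A^12 - 156*A^8 - 156*A^4 - 57 - 3*A^-4
  A^4 * (95*d^2 + 24*d^4 + d^6) = A^16 + 30*A^12 + 206*A^8 + 354*A^4 + 206 + 30*A^-4 + A^-8
  A^2 * (117*d + 86*d^3 + 7*d^5) = -7*A^12 - 121*A^8 - 445*A^4 - 445 - 121*A^-4 - 7*A^-8
  A^0 * (63 + 157*d^2 + 32*d^4) = 32*A^8 + 285*A^4 + 569 + 285*A^-4 + 32*A^-8
  A^-2 * (120*d + 87*d^3 + 3*d^5) = -3*A^8 - 102*A^4 - 411 - 411*A^-4 - 102*A^-8 - 3*A^-12
  A^-4 * (99*d^2 + 21*d^4) = 21*A^4 + 183 + 324*A^-4 + 183*A^-8 + 21*A^-12
  A^-6 * (43*d^3 + 2*d^5) = -2*A^4 - 53 - 149*A^-4 - 149*A^-8 - 53*A^-12 - 2*A^-16
  A^-8 * (10*d^4) = 10 + 40*A^-4 + 60*A^-8 + 40*A^-12 + 10*A^-16
  A^-10 * (d^5) = -1 - 5*A^-4 - 10*A^-8 - 10*A^-12 - 5*A^-16 - A^-20
Summing the groups: <K> = -A^20 + 3*A^16 - 4*A^12 + 8*A^8 - 10*A^4 + 10 - 10*A^-4 + 8*A^-8 - 5*A^-12 + 3*A^-16 - A^-20
Normalise by the writhe: (-A^3)^(-w) = (-A^3)^(-4) = A^-12, so f(A) = A^-12 * <K> = -A^8 + 3*A^4 - 4 + 8*A^-4 - 10*A^-8 + 10*A^-12 - 10*A^-16 + 8*A^-20 - 5*A^-24 + 3*A^-28 - A^-32.
Substitute A = t^(-1/4), i.e. A^e → t^(-e/4): V(t) = -t^8 + 3*t^7 - 5*t^6 + 8*t^5 - 10*t^4 + 10*t^3 - 10*t^2 + 8*t - 4 + 3*t^-1 - t^-2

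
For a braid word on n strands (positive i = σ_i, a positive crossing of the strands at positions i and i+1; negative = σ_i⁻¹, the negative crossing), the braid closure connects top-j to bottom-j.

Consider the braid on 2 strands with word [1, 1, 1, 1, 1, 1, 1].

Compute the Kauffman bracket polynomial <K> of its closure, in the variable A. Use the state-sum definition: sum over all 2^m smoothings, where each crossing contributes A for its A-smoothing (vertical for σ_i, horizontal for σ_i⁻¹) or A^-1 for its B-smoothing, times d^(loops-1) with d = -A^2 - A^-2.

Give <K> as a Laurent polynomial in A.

-A^9 - A + A^-3 - A^-7 + A^-11 - A^-15 + A^-19

Derivation:
Braid: s1 s1 s1 s1 s1 s1 s1 on 2 strands, 7 crossings.
Writhe w = (#positive) - (#negative) = 7 - 0 = 7.
Enumerate smoothing states for the bracket polynomial. There are 2^7 = 128 states.
Each crossing splits two ways (0=vertical, 1=horizontal). The state's weight is A^(#A-smoothings - #B-smoothings) * d^(loops - 1).
Tabulate the states by total A-exponent and number of loops L (A-exp: L × count):
  A^7: L=2 ×1
  A^5: L=1 ×7
  A^3: L=2 ×21
  A^1: L=3 ×35
  A^-1: L=4 ×35
  A^-3: L=5 ×21
  A^-5: L=6 ×7
  A^-7: L=7 ×1
Each group contributes A^e * Σ count * d^(L-1):
Powers of d = -A^2 - A^-2: d^2 = A^4 + 2 + A^-4; d^3 = -A^6 - 3*A^2 - 3*A^-2 - A^-6; d^4 = A^8 + 4*A^4 + 6 + 4*A^-4 + A^-8; d^5 = -A^10 - 5*A^6 - 10*A^2 - 10*A^-2 - 5*A^-6 - A^-10; d^6 = A^12 + 6*A^8 + 15*A^4 + 20 + 15*A^-4 + 6*A^-8 + A^-12.
  A^7 * (d) = -A^9 - A^5
  A^5 * (7) = 7*A^5
  A^3 * (21*d) = -21*A^5 - 21*A
  A^1 * (35*d^2) = 35*A^5 + 70*A + 35*A^-3
  A^-1 * (35*d^3) = -35*A^5 - 105*A - 105*A^-3 - 35*A^-7
  A^-3 * (21*d^4) = 21*A^5 + 84*A + 126*A^-3 + 84*A^-7 + 21*A^-11
  A^-5 * (7*d^5) = -7*A^5 - 35*A - 70*A^-3 - 70*A^-7 - 35*A^-11 - 7*A^-15
  A^-7 * (d^6) = A^5 + 6*A + 15*A^-3 + 20*A^-7 + 15*A^-11 + 6*A^-15 + A^-19
Summing the groups: <K> = -A^9 - A + A^-3 - A^-7 + A^-11 - A^-15 + A^-19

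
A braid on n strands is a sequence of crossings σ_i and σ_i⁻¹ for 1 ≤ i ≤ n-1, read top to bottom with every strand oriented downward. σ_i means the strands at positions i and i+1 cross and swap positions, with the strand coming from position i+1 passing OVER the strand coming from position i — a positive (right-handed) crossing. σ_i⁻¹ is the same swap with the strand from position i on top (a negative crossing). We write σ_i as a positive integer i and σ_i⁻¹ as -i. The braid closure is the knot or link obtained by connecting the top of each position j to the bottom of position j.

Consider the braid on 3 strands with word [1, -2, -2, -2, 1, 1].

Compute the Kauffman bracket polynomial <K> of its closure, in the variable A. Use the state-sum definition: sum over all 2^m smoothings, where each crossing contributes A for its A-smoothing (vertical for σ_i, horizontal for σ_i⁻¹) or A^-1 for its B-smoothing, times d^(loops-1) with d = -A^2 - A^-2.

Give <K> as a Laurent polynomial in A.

Braid: s1 s2^-1 s2^-1 s2^-1 s1 s1 on 3 strands, 6 crossings.
Writhe w = (#positive) - (#negative) = 3 - 3 = 0.
Enumerate smoothing states for the bracket polynomial. There are 2^6 = 64 states.
For each crossing: s=0 is the vertical smoothing, s=1 horizontal. Crossing k contributes A^(sign_k * (1 - 2*s_k)); loop factor d = -A^2 - A^-2.
Tabulate the states by total A-exponent and number of loops L (A-exp: L × count):
  A^6: L=4 ×1
  A^4: L=3 ×6
  A^2: L=2 ×12, L=4 ×3
  A^0: L=1 ×9, L=3 ×10, L=5 ×1
  A^-2: L=2 ×12, L=4 ×3
  A^-4: L=3 ×6
  A^-6: L=4 ×1
Each group contributes A^e * Σ count * d^(L-1):
Powers of d = -A^2 - A^-2: d^2 = A^4 + 2 + A^-4; d^3 = -A^6 - 3*A^2 - 3*A^-2 - A^-6; d^4 = A^8 + 4*A^4 + 6 + 4*A^-4 + A^-8.
  A^6 * (d^3) = -A^12 - 3*A^8 - 3*A^4 - 1
  A^4 * (6*d^2) = 6*A^8 + 12*A^4 + 6
  A^2 * (12*d + 3*d^3) = -3*A^8 - 21*A^4 - 21 - 3*A^-4
  A^0 * (9 + 10*d^2 + d^4) = A^8 + 14*A^4 + 35 + 14*A^-4 + A^-8
  A^-2 * (12*d + 3*d^3) = -3*A^4 - 21 - 21*A^-4 - 3*A^-8
  A^-4 * (6*d^2) = 6 + 12*A^-4 + 6*A^-8
  A^-6 * (d^3) = -1 - 3*A^-4 - 3*A^-8 - A^-12
Summing the groups: <K> = -A^12 + A^8 - A^4 + 3 - A^-4 + A^-8 - A^-12

Answer: -A^12 + A^8 - A^4 + 3 - A^-4 + A^-8 - A^-12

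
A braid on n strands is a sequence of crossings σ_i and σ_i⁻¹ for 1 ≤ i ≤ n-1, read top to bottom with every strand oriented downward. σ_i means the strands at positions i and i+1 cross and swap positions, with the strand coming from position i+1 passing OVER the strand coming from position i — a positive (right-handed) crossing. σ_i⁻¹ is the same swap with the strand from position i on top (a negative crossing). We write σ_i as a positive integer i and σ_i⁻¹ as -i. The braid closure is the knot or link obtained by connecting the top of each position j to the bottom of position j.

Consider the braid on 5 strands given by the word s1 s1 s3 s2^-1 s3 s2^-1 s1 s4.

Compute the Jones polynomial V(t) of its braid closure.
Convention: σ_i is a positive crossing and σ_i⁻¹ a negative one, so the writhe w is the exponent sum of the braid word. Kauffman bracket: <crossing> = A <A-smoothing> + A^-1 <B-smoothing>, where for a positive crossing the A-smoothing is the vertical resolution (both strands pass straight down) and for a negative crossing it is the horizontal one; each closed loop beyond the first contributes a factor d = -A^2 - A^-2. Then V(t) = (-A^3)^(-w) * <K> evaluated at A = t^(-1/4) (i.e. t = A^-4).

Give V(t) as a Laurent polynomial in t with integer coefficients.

-t^6 + 2*t^5 - 2*t^4 + 3*t^3 - 3*t^2 + 2*t - 1 + t^-1

Derivation:
The presented braid s1 s1 s3 s2^-1 s3 s2^-1 s1 s4 on 5 strands reduces by inverse Markov moves (closure unchanged at each step):
  Destabilize: the word has the form β·s4 where s4 occurs only as the final letter (β ∈ B_4); drop it and the last strand → 4 strands.
Reduced to β = s1 s1 s3 s2^-1 s3 s2^-1 s1 on 4 strands, 7 crossings.
Compute on β:
Braid: s1 s1 s3 s2^-1 s3 s2^-1 s1 on 4 strands, 7 crossings.
Writhe w = (#positive) - (#negative) = 5 - 2 = 3.
Computing the Kauffman bracket via state sum. There are 2^7 = 128 states.
Smooth each crossing (0=||, 1=⌣⌢); contribution A^(Σ sign_k(1-2s_k)) * d^(L-1).
Tabulate the states by total A-exponent and number of loops L (A-exp: L × count):
  A^7: L=4 ×1
  A^5: L=3 ×7
  A^3: L=2 ×17, L=4 ×4
  A^1: L=1 ×15, L=3 ×19, L=5 ×1
  A^-1: L=2 ×27, L=4 ×8
  A^-3: L=3 ×20, L=5 ×1
  A^-5: L=4 ×7
  A^-7: L=5 ×1
Each group contributes A^e * Σ count * d^(L-1):
Powers of d = -A^2 - A^-2: d^2 = A^4 + 2 + A^-4; d^3 = -A^6 - 3*A^2 - 3*A^-2 - A^-6; d^4 = A^8 + 4*A^4 + 6 + 4*A^-4 + A^-8.
  A^7 * (d^3) = -A^13 - 3*A^9 - 3*A^5 - A
  A^5 * (7*d^2) = 7*A^9 + 14*A^5 + 7*A
  A^3 * (17*d + 4*d^3) = -4*A^9 - 29*A^5 - 29*A - 4*A^-3
  A^1 * (15 + 19*d^2 + d^4) = A^9 + 23*A^5 + 59*A + 23*A^-3 + A^-7
  A^-1 * (27*d + 8*d^3) = -8*A^5 - 51*A - 51*A^-3 - 8*A^-7
  A^-3 * (20*d^2 + d^4) = A^5 + 24*A + 46*A^-3 + 24*A^-7 + A^-11
  A^-5 * (7*d^3) = -7*A - 21*A^-3 - 21*A^-7 - 7*A^-11
  A^-7 * (d^4) = A + 4*A^-3 + 6*A^-7 + 4*A^-11 + A^-15
Summing the groups: <K> = -A^13 + A^9 - 2*A^5 + 3*A - 3*A^-3 + 2*A^-7 - 2*A^-11 + A^-15
Normalise by the writhe: (-A^3)^(-w) = (-A^3)^(-3) = -A^-9, so f(A) = -A^-9 * <K> = A^4 - 1 + 2*A^-4 - 3*A^-8 + 3*A^-12 - 2*A^-16 + 2*A^-20 - A^-24.
Substitute A = t^(-1/4), i.e. A^e → t^(-e/4): V(t) = -t^6 + 2*t^5 - 2*t^4 + 3*t^3 - 3*t^2 + 2*t - 1 + t^-1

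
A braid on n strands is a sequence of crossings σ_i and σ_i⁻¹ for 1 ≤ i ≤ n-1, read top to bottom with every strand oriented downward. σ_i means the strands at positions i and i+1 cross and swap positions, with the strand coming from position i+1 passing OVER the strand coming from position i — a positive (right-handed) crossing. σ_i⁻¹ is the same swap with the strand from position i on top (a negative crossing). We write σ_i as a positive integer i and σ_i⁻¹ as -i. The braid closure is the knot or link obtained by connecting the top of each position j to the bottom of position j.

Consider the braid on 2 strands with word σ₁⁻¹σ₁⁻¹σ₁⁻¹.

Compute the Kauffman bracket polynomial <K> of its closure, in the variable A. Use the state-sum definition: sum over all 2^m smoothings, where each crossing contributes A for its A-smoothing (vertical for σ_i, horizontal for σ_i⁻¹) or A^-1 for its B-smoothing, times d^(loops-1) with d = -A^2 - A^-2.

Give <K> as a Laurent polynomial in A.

Braid: s1^-1 s1^-1 s1^-1 on 2 strands, 3 crossings.
Writhe w = (#positive) - (#negative) = 0 - 3 = -3.
Computing the Kauffman bracket via state sum. There are 2^3 = 8 states.
Smooth each crossing (0=||, 1=⌣⌢); contribution A^(Σ sign_k(1-2s_k)) * d^(L-1).
  state 000: A-exp=-3, loops=2, term = A^-3 * d^1
  state 001: A-exp=-1, loops=1, term = A^-1 * d^0
  state 010: A-exp=-1, loops=1, term = A^-1 * d^0
  state 011: A-exp=+1, loops=2, term = A^1 * d^1
  state 100: A-exp=-1, loops=1, term = A^-1 * d^0
  state 101: A-exp=+1, loops=2, term = A^1 * d^1
  state 110: A-exp=+1, loops=2, term = A^1 * d^1
  state 111: A-exp=+3, loops=3, term = A^3 * d^2
Collect the terms by A-exponent (count of states per loop number):
Powers of d = -A^2 - A^-2: d^2 = A^4 + 2 + A^-4.
  A^3 * (d^2) = A^7 + 2*A^3 + A^-1
  A^1 * (3*d) = -3*A^3 - 3*A^-1
  A^-1 * (3) = 3*A^-1
  A^-3 * (d) = -A^-1 - A^-5
Summing the groups: <K> = A^7 - A^3 - A^-5

Answer: A^7 - A^3 - A^-5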